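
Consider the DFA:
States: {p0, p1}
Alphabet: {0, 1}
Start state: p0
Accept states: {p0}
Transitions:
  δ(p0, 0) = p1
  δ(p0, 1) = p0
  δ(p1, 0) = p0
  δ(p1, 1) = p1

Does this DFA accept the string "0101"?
Processing string "0101":
  p0 --0--> p1
  p1 --1--> p1
  p1 --0--> p0
  p0 --1--> p0
Final state: p0
Accept states: {p0}
Yes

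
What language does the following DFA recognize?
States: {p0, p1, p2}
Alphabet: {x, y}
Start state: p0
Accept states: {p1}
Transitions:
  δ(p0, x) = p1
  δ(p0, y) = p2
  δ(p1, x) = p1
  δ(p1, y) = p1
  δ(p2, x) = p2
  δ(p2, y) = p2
Testing a few strings:
  'y' → reject
  'xxx' → accept
  'x' → accept
  'xx' → accept
State roles: p0=no input read; p1=started with x; p2=started with y (dead)
All strings over {x,y} starting with x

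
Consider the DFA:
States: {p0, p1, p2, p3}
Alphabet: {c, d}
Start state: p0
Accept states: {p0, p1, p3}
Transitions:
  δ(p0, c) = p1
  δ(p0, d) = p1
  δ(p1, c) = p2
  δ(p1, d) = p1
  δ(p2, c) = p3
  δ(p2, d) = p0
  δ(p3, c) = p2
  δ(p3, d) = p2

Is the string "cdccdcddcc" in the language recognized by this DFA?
Processing string "cdccdcddcc":
  p0 --c--> p1
  p1 --d--> p1
  p1 --c--> p2
  p2 --c--> p3
  p3 --d--> p2
  p2 --c--> p3
  p3 --d--> p2
  p2 --d--> p0
  p0 --c--> p1
  p1 --c--> p2
Final state: p2
Accept states: {p0, p1, p3}
No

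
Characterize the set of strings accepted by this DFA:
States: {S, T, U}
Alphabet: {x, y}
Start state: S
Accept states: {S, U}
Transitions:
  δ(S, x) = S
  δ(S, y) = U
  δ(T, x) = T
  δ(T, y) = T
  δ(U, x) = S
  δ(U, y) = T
Testing a few strings:
  'yy' → reject
  'y' → accept
  'x' → accept
  'xxxx' → accept
State roles: S=last symbol not y (ok); T=saw yy (dead); U=last symbol y (ok)
All strings over {x,y} with no two consecutive y's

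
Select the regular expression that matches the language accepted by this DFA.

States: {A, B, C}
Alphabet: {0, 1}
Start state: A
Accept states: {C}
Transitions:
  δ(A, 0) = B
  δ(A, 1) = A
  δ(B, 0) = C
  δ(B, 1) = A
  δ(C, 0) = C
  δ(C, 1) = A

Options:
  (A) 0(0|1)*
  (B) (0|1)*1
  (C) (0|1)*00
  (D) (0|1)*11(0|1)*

Check each option against the DFA on short strings; one disagreement eliminates an option:
  (A) 0(0|1)*: on '0' the DFA goes A → B and rejects (B ∉ Accept), but the regex matches it → eliminate
  (B) (0|1)*1: on '1' the DFA goes A → A and rejects (A ∉ Accept), but the regex matches it → eliminate
  (C) (0|1)*00: agrees with the DFA on every string of length ≤ 6
  (D) (0|1)*11(0|1)*: on '00' the DFA goes A → B → C and accepts (C ∈ Accept), but the regex does not match it → eliminate
Only (C) is consistent with the DFA.
(C) (0|1)*00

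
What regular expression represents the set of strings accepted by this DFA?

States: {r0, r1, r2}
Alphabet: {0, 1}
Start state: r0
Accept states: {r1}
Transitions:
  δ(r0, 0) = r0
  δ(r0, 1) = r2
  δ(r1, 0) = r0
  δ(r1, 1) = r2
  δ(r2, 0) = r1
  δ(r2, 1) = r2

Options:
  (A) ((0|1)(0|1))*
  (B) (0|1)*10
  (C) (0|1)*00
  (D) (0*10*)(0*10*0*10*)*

Check each option against the DFA on short strings; one disagreement eliminates an option:
  (A) ((0|1)(0|1))*: on ε the DFA stays in r0 and rejects (r0 ∉ Accept), but the regex matches it → eliminate
  (B) (0|1)*10: agrees with the DFA on every string of length ≤ 6
  (C) (0|1)*00: on '00' the DFA goes r0 → r0 → r0 and rejects (r0 ∉ Accept), but the regex matches it → eliminate
  (D) (0*10*)(0*10*0*10*)*: on '1' the DFA goes r0 → r2 and rejects (r2 ∉ Accept), but the regex matches it → eliminate
Only (B) is consistent with the DFA.
(B) (0|1)*10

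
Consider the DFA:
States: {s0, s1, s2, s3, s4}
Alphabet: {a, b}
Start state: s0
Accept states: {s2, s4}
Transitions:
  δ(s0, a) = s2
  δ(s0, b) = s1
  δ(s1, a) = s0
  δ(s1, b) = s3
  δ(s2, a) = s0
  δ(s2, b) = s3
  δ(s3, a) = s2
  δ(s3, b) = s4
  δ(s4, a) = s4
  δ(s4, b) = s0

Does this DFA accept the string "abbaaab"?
Processing string "abbaaab":
  s0 --a--> s2
  s2 --b--> s3
  s3 --b--> s4
  s4 --a--> s4
  s4 --a--> s4
  s4 --a--> s4
  s4 --b--> s0
Final state: s0
Accept states: {s2, s4}
No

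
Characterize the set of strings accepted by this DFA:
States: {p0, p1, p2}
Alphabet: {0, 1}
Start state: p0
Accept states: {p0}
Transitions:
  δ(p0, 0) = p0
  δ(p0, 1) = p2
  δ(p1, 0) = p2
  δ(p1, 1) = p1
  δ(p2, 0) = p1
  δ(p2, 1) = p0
Testing a few strings:
  '0011' → accept
  '111' → reject
  '1' → reject
  '01' → reject
State roles: p0=value ≡ 0 (mod 3); p1=value ≡ 2 (mod 3); p2=value ≡ 1 (mod 3)
All binary strings representing a multiple of 3 (read in base 2; leading zeros allowed and ε counts as 0)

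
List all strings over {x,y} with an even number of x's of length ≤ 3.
ε, y, xx, yy, xxy, xyx, yxx, yyy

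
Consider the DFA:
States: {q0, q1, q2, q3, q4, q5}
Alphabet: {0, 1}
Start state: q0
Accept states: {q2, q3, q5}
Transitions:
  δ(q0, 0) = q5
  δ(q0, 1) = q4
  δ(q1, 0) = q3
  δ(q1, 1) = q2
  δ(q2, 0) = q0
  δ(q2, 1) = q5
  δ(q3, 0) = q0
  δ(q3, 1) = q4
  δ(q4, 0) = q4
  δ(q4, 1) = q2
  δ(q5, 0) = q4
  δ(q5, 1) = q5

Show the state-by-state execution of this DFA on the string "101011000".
read '1': q0 → q4
  read '0': q4 → q4
  read '1': q4 → q2
  read '0': q2 → q0
  read '1': q0 → q4
  read '1': q4 → q2
  read '0': q2 → q0
  read '0': q0 → q5
  read '0': q5 → q4
q0 -> q4 -> q4 -> q2 -> q0 -> q4 -> q2 -> q0 -> q5 -> q4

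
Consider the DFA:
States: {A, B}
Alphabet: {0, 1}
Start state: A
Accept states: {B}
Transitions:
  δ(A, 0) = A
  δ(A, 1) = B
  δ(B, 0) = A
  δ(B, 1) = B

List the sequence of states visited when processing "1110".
read '1': A → B
  read '1': B → B
  read '1': B → B
  read '0': B → A
A -> B -> B -> B -> A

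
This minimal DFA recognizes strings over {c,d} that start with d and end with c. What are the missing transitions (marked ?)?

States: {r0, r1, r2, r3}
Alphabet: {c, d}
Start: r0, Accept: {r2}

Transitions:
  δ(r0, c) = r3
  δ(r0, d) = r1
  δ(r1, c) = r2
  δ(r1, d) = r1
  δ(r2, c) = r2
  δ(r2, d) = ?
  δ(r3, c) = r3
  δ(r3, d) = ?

From the language and accept set, identify what each state tracks — r0: no input read; r1: started with d, last symbol d; r2: started with d, last symbol c; r3: started with c (dead).
Each missing δ(q, a) is the state matching the new tracked value after reading a.
δ(r2, d) = r1; δ(r3, d) = r3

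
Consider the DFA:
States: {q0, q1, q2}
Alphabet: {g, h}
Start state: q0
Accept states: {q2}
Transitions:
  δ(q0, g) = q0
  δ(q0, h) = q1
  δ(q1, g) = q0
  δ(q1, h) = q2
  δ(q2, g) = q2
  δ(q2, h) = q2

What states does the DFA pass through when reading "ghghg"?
read 'g': q0 → q0
  read 'h': q0 → q1
  read 'g': q1 → q0
  read 'h': q0 → q1
  read 'g': q1 → q0
q0 -> q0 -> q1 -> q0 -> q1 -> q0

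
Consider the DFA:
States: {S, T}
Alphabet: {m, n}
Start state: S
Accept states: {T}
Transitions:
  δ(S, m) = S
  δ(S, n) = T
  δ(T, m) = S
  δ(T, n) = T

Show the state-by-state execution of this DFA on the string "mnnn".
read 'm': S → S
  read 'n': S → T
  read 'n': T → T
  read 'n': T → T
S -> S -> T -> T -> T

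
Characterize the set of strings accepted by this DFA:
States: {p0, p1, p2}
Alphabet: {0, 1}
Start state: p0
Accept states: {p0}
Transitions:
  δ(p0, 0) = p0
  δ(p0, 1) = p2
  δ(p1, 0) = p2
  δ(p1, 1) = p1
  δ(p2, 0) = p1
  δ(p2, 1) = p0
Testing a few strings:
  '01' → reject
  '1001' → accept
  '0' → accept
  '10' → reject
State roles: p0=value ≡ 0 (mod 3); p1=value ≡ 2 (mod 3); p2=value ≡ 1 (mod 3)
All binary strings representing a multiple of 3 (read in base 2; leading zeros allowed and ε counts as 0)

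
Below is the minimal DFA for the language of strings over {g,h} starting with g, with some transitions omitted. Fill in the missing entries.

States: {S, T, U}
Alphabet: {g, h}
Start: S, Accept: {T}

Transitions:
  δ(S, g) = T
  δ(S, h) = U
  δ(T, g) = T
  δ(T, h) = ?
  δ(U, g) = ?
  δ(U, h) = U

From the language and accept set, identify what each state tracks — S: no input read; T: started with g; U: started with h (dead).
Each missing δ(q, a) is the state matching the new tracked value after reading a.
δ(T, h) = T; δ(U, g) = U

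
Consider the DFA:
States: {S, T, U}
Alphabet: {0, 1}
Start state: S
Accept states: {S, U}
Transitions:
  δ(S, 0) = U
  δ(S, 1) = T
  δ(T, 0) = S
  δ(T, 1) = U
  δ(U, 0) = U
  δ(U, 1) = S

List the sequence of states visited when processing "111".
read '1': S → T
  read '1': T → U
  read '1': U → S
S -> T -> U -> S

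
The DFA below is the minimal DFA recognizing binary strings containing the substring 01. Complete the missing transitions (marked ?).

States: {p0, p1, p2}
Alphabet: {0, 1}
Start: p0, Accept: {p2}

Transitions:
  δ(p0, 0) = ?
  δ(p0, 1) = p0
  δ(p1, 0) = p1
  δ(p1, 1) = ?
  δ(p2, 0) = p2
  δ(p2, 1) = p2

From the language and accept set, identify what each state tracks — p0: no 0 seen yet; p1: seen a 0, waiting for 1; p2: substring 01 seen.
Each missing δ(q, a) is the state matching the new tracked value after reading a.
δ(p0, 0) = p1; δ(p1, 1) = p2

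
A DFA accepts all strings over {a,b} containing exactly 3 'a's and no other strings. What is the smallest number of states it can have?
By Myhill–Nerode, count the distinguishable equivalence classes: 5 classes — having seen 0, 1, …, 3, or >3 copies of 'a'; the count-3 class is the only accepting one and >3 is dead.
5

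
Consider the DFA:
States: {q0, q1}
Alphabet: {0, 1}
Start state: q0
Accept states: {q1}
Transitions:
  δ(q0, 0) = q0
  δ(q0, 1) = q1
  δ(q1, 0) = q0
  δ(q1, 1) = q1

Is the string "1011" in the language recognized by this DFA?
Processing string "1011":
  q0 --1--> q1
  q1 --0--> q0
  q0 --1--> q1
  q1 --1--> q1
Final state: q1
Accept states: {q1}
Yes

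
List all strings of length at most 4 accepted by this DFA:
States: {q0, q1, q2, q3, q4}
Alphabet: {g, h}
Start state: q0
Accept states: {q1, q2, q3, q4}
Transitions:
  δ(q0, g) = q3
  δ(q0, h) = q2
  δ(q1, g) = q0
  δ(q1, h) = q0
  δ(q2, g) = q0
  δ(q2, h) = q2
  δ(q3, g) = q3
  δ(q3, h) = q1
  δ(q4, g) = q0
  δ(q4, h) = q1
g, h, gg, gh, hh, ggg, ggh, hgg, hgh, hhh, gggg, gggh, ghgg, ghgh, ghhg, ghhh, hggg, hggh, hghh, hhgg, hhgh, hhhh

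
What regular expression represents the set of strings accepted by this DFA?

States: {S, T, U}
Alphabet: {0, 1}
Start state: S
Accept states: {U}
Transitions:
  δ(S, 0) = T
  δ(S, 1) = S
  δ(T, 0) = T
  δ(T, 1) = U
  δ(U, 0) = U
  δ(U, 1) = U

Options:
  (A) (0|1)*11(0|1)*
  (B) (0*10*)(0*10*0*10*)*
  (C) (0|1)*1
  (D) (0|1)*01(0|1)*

Check each option against the DFA on short strings; one disagreement eliminates an option:
  (A) (0|1)*11(0|1)*: on '01' the DFA goes S → T → U and accepts (U ∈ Accept), but the regex does not match it → eliminate
  (B) (0*10*)(0*10*0*10*)*: on '1' the DFA goes S → S and rejects (S ∉ Accept), but the regex matches it → eliminate
  (C) (0|1)*1: on '1' the DFA goes S → S and rejects (S ∉ Accept), but the regex matches it → eliminate
  (D) (0|1)*01(0|1)*: agrees with the DFA on every string of length ≤ 6
Only (D) is consistent with the DFA.
(D) (0|1)*01(0|1)*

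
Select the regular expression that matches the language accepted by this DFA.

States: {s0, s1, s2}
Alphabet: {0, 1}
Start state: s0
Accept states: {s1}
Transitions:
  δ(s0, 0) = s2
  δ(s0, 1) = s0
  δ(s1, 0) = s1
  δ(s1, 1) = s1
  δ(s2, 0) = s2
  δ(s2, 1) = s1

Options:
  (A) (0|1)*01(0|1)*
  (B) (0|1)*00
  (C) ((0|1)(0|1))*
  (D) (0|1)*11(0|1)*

Check each option against the DFA on short strings; one disagreement eliminates an option:
  (A) (0|1)*01(0|1)*: agrees with the DFA on every string of length ≤ 6
  (B) (0|1)*00: on '00' the DFA goes s0 → s2 → s2 and rejects (s2 ∉ Accept), but the regex matches it → eliminate
  (C) ((0|1)(0|1))*: on ε the DFA stays in s0 and rejects (s0 ∉ Accept), but the regex matches it → eliminate
  (D) (0|1)*11(0|1)*: on '01' the DFA goes s0 → s2 → s1 and accepts (s1 ∈ Accept), but the regex does not match it → eliminate
Only (A) is consistent with the DFA.
(A) (0|1)*01(0|1)*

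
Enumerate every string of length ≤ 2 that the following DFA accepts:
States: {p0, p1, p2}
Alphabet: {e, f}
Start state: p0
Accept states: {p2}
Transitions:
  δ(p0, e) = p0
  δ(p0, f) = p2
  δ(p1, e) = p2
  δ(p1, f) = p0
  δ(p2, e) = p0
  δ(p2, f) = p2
f, ef, ff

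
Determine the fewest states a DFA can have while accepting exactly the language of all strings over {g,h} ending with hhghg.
By Myhill–Nerode, count the distinguishable equivalence classes: 6 classes — one per longest suffix of the input that is a prefix of 'hhghg' (lengths 0 through 5); only the length-5 class is accepting.
6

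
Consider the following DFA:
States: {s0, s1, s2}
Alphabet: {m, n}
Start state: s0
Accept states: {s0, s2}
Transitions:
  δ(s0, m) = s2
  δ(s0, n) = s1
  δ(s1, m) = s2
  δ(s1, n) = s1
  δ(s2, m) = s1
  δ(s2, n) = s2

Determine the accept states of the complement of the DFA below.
Complement accept states = All states \ Original accept states
= {s0, s1, s2} \ {s0, s2}
{s1}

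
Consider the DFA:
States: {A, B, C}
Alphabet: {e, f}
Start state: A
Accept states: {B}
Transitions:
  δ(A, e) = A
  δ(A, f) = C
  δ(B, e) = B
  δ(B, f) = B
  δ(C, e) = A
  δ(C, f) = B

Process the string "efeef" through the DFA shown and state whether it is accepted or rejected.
Processing string "efeef":
  A --e--> A
  A --f--> C
  C --e--> A
  A --e--> A
  A --f--> C
Final state: C
Accept states: {B}
No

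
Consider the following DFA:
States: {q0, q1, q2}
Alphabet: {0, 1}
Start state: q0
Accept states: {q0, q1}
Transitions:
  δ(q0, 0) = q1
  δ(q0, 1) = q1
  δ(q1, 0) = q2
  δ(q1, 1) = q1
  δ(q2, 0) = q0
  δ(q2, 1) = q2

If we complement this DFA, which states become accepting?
Complement accept states = All states \ Original accept states
= {q0, q1, q2} \ {q0, q1}
{q2}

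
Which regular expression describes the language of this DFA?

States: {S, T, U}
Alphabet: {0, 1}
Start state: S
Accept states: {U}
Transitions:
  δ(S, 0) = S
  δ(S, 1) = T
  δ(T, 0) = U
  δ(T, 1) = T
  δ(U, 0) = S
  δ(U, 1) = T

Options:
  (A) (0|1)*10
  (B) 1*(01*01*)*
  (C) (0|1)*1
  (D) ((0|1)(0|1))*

Check each option against the DFA on short strings; one disagreement eliminates an option:
  (A) (0|1)*10: agrees with the DFA on every string of length ≤ 6
  (B) 1*(01*01*)*: on ε the DFA stays in S and rejects (S ∉ Accept), but the regex matches it → eliminate
  (C) (0|1)*1: on '1' the DFA goes S → T and rejects (T ∉ Accept), but the regex matches it → eliminate
  (D) ((0|1)(0|1))*: on ε the DFA stays in S and rejects (S ∉ Accept), but the regex matches it → eliminate
Only (A) is consistent with the DFA.
(A) (0|1)*10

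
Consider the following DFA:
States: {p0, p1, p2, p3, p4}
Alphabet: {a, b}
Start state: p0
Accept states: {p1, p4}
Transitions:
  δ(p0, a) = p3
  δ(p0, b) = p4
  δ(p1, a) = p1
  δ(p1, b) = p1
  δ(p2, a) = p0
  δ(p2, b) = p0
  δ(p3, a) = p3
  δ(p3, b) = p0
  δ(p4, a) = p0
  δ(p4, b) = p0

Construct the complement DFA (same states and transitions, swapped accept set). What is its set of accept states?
Complement accept states = All states \ Original accept states
= {p0, p1, p2, p3, p4} \ {p1, p4}
{p0, p2, p3}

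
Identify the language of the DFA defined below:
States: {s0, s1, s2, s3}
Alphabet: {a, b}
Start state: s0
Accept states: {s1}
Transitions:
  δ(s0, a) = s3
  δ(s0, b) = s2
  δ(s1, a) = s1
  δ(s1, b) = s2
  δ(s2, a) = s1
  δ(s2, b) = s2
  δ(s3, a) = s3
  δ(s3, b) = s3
Testing a few strings:
  'a' → reject
  'bb' → reject
  'aa' → reject
  'ab' → reject
State roles: s0=no input read; s1=started with b, last symbol a; s2=started with b, last symbol b; s3=started with a (dead)
All strings over {a,b} that start with b and end with a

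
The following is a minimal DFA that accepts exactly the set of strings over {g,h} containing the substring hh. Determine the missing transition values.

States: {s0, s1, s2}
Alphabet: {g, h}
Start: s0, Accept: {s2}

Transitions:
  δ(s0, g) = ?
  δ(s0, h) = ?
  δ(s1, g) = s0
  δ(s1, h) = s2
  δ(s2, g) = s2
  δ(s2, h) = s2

From the language and accept set, identify what each state tracks — s0: no progress toward hh; s1: one trailing h; s2: substring hh seen.
Each missing δ(q, a) is the state matching the new tracked value after reading a.
δ(s0, g) = s0; δ(s0, h) = s1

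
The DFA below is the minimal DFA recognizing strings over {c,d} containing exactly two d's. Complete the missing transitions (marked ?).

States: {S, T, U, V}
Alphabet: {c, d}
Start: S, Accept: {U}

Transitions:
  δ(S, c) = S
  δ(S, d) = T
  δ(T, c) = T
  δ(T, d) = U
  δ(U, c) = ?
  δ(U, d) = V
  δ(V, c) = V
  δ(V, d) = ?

From the language and accept set, identify what each state tracks — S: zero d's; T: one d; U: two d's; V: ≥ three d's (dead).
Each missing δ(q, a) is the state matching the new tracked value after reading a.
δ(U, c) = U; δ(V, d) = V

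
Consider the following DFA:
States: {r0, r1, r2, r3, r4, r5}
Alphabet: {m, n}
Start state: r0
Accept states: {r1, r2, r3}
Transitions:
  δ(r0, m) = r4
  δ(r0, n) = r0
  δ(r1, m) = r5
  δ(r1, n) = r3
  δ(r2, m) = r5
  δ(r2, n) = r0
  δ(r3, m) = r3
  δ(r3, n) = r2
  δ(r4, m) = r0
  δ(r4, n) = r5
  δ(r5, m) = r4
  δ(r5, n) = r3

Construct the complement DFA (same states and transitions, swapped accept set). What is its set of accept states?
Complement accept states = All states \ Original accept states
= {r0, r1, r2, r3, r4, r5} \ {r1, r2, r3}
{r0, r4, r5}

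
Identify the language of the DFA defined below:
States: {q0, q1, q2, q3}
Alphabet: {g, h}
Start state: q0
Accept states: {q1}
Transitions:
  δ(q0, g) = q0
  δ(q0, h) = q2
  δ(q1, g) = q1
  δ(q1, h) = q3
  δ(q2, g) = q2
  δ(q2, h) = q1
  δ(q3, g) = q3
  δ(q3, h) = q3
Testing a few strings:
  'hghh' → reject
  'hhgg' → accept
  'hhg' → accept
  'ghh' → accept
State roles: q0=zero h's; q1=two h's; q2=one h; q3=≥ three h's (dead)
All strings over {g,h} containing exactly two h's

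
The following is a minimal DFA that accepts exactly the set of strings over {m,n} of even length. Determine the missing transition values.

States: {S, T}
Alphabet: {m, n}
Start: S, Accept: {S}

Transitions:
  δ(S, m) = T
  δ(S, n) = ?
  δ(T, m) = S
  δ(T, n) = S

From the language and accept set, identify what each state tracks — S: even length so far; T: odd length so far.
Each missing δ(q, a) is the state matching the new tracked value after reading a.
δ(S, n) = T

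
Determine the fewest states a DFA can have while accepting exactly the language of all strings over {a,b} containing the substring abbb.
By Myhill–Nerode, count the distinguishable equivalence classes: 5 classes — one per longest suffix of the input that is a prefix of 'abbb' (lengths 0 through 3), plus an absorbing 'already seen abbb' class.
5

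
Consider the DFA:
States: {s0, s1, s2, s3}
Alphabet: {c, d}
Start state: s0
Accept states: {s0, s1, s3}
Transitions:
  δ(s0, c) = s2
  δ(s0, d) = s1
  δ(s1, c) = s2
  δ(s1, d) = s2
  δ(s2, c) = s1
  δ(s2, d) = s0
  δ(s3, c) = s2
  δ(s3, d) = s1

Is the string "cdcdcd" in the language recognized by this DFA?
Processing string "cdcdcd":
  s0 --c--> s2
  s2 --d--> s0
  s0 --c--> s2
  s2 --d--> s0
  s0 --c--> s2
  s2 --d--> s0
Final state: s0
Accept states: {s0, s1, s3}
Yes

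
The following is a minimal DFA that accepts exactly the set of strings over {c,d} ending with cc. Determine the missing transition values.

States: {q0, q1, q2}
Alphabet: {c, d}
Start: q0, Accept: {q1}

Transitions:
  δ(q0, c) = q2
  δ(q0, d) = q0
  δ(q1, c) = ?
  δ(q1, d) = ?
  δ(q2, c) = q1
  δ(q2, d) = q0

From the language and accept set, identify what each state tracks — q0: last symbol not c; q1: two trailing c's; q2: one trailing c.
Each missing δ(q, a) is the state matching the new tracked value after reading a.
δ(q1, c) = q1; δ(q1, d) = q0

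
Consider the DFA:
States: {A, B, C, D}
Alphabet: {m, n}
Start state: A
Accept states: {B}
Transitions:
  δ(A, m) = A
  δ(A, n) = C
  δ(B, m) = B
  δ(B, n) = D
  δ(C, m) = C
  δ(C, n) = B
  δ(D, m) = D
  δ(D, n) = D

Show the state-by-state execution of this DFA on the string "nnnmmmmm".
read 'n': A → C
  read 'n': C → B
  read 'n': B → D
  read 'm': D → D
  read 'm': D → D
  read 'm': D → D
  read 'm': D → D
  read 'm': D → D
A -> C -> B -> D -> D -> D -> D -> D -> D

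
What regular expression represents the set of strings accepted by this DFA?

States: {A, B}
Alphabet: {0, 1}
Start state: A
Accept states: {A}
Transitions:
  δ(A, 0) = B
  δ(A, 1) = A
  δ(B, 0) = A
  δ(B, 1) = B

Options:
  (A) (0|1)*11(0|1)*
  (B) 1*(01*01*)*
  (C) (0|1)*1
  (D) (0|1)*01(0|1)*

Check each option against the DFA on short strings; one disagreement eliminates an option:
  (A) (0|1)*11(0|1)*: on ε the DFA stays in A and accepts (A ∈ Accept), but the regex does not match it → eliminate
  (B) 1*(01*01*)*: agrees with the DFA on every string of length ≤ 6
  (C) (0|1)*1: on ε the DFA stays in A and accepts (A ∈ Accept), but the regex does not match it → eliminate
  (D) (0|1)*01(0|1)*: on ε the DFA stays in A and accepts (A ∈ Accept), but the regex does not match it → eliminate
Only (B) is consistent with the DFA.
(B) 1*(01*01*)*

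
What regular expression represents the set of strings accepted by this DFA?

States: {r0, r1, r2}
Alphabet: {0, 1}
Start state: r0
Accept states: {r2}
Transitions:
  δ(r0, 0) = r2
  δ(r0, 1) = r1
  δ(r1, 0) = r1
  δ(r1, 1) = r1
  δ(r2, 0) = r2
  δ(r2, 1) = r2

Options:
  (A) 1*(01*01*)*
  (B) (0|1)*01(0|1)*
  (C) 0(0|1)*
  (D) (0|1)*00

Check each option against the DFA on short strings; one disagreement eliminates an option:
  (A) 1*(01*01*)*: on ε the DFA stays in r0 and rejects (r0 ∉ Accept), but the regex matches it → eliminate
  (B) (0|1)*01(0|1)*: on '0' the DFA goes r0 → r2 and accepts (r2 ∈ Accept), but the regex does not match it → eliminate
  (C) 0(0|1)*: agrees with the DFA on every string of length ≤ 6
  (D) (0|1)*00: on '0' the DFA goes r0 → r2 and accepts (r2 ∈ Accept), but the regex does not match it → eliminate
Only (C) is consistent with the DFA.
(C) 0(0|1)*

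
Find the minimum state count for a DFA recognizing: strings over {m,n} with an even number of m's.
By Myhill–Nerode, count the distinguishable equivalence classes: two classes — parity of the count of m's.
2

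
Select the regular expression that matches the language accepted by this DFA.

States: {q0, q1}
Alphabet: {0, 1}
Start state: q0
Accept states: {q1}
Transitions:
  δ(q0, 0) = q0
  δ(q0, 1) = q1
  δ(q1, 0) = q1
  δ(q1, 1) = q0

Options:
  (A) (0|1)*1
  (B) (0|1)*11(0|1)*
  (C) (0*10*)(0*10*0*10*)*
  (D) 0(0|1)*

Check each option against the DFA on short strings; one disagreement eliminates an option:
  (A) (0|1)*1: on '10' the DFA goes q0 → q1 → q1 and accepts (q1 ∈ Accept), but the regex does not match it → eliminate
  (B) (0|1)*11(0|1)*: on '1' the DFA goes q0 → q1 and accepts (q1 ∈ Accept), but the regex does not match it → eliminate
  (C) (0*10*)(0*10*0*10*)*: agrees with the DFA on every string of length ≤ 6
  (D) 0(0|1)*: on '0' the DFA goes q0 → q0 and rejects (q0 ∉ Accept), but the regex matches it → eliminate
Only (C) is consistent with the DFA.
(C) (0*10*)(0*10*0*10*)*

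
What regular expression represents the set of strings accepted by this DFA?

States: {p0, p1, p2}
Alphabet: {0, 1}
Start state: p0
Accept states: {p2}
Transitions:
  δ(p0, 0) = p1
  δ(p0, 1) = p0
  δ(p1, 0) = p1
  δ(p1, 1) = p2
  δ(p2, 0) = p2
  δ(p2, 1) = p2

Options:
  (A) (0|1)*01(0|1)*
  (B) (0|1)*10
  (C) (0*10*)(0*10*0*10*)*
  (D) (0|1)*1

Check each option against the DFA on short strings; one disagreement eliminates an option:
  (A) (0|1)*01(0|1)*: agrees with the DFA on every string of length ≤ 6
  (B) (0|1)*10: on '01' the DFA goes p0 → p1 → p2 and accepts (p2 ∈ Accept), but the regex does not match it → eliminate
  (C) (0*10*)(0*10*0*10*)*: on '1' the DFA goes p0 → p0 and rejects (p0 ∉ Accept), but the regex matches it → eliminate
  (D) (0|1)*1: on '1' the DFA goes p0 → p0 and rejects (p0 ∉ Accept), but the regex matches it → eliminate
Only (A) is consistent with the DFA.
(A) (0|1)*01(0|1)*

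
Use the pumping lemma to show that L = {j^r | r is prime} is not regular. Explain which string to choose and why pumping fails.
Assume L is regular with pumping length p. Idea: pumping by a suitable count produces a composite length.
Let q be a prime with q ≥ p and choose s = j^q ∈ L. By the pumping lemma, s = xyz with |xy| ≤ p, |y| = k ≥ 1. Take i = q+1: |xy^(q+1)z| = q + q·k = q(1+k). Since q ≥ 2 and 1+k ≥ 2, q(1+k) is composite, so xy^(q+1)z ∉ L.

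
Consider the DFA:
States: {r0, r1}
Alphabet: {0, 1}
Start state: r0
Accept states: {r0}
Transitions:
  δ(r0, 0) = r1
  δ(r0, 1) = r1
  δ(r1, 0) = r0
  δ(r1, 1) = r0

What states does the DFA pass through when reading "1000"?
read '1': r0 → r1
  read '0': r1 → r0
  read '0': r0 → r1
  read '0': r1 → r0
r0 -> r1 -> r0 -> r1 -> r0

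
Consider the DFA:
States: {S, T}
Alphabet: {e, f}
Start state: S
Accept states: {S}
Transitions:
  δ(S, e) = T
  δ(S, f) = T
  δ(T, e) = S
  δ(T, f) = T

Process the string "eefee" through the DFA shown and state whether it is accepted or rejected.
Processing string "eefee":
  S --e--> T
  T --e--> S
  S --f--> T
  T --e--> S
  S --e--> T
Final state: T
Accept states: {S}
No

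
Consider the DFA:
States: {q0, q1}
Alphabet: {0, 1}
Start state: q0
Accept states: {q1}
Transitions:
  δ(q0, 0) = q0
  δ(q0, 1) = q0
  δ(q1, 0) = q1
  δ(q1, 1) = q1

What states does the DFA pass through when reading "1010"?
read '1': q0 → q0
  read '0': q0 → q0
  read '1': q0 → q0
  read '0': q0 → q0
q0 -> q0 -> q0 -> q0 -> q0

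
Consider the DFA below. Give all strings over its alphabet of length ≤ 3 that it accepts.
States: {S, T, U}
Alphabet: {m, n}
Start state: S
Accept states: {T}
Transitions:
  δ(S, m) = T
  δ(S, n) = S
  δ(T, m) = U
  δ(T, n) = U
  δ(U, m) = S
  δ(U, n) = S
m, nm, nnm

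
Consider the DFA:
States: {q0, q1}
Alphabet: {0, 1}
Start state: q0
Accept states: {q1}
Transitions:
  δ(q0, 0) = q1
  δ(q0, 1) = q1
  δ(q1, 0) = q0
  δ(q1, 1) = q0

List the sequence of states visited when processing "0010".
read '0': q0 → q1
  read '0': q1 → q0
  read '1': q0 → q1
  read '0': q1 → q0
q0 -> q1 -> q0 -> q1 -> q0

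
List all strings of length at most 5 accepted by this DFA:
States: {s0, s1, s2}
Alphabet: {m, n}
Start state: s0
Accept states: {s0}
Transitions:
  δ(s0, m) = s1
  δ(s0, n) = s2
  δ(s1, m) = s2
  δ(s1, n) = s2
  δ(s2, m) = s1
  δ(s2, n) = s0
ε, nn, mmn, mnn, nmmn, nmnn, nnnn, mmmmn, mmmnn, mmnnn, mnmmn, mnmnn, mnnnn, nnmmn, nnmnn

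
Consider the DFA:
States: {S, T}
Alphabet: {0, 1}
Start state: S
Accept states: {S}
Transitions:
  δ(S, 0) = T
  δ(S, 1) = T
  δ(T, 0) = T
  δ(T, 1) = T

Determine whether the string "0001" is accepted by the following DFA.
Processing string "0001":
  S --0--> T
  T --0--> T
  T --0--> T
  T --1--> T
Final state: T
Accept states: {S}
No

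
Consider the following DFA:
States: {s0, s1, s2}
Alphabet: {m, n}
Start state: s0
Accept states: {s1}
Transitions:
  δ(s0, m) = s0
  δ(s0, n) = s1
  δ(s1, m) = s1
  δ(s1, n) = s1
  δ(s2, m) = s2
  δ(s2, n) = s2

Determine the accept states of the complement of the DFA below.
Complement accept states = All states \ Original accept states
= {s0, s1, s2} \ {s1}
{s0, s2}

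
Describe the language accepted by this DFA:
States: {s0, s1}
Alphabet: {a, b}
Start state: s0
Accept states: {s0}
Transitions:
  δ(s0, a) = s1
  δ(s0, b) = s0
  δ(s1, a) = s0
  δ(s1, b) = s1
Testing a few strings:
  'baa' → accept
  'bba' → reject
  'aaa' → reject
  'bbb' → accept
State roles: s0=even number of a's so far; s1=odd number of a's so far
All strings over {a,b} with an even number of a's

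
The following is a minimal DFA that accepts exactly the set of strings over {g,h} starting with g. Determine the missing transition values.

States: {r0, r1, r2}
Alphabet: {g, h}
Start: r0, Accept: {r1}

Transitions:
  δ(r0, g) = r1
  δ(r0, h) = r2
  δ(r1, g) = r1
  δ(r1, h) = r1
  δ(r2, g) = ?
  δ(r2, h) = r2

From the language and accept set, identify what each state tracks — r0: no input read; r1: started with g; r2: started with h (dead).
Each missing δ(q, a) is the state matching the new tracked value after reading a.
δ(r2, g) = r2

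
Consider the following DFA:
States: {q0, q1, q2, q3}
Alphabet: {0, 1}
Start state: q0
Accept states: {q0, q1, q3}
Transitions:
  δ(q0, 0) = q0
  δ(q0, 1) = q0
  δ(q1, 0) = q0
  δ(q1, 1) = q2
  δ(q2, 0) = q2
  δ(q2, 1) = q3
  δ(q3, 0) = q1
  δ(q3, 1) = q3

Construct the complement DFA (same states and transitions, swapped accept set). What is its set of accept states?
Complement accept states = All states \ Original accept states
= {q0, q1, q2, q3} \ {q0, q1, q3}
{q2}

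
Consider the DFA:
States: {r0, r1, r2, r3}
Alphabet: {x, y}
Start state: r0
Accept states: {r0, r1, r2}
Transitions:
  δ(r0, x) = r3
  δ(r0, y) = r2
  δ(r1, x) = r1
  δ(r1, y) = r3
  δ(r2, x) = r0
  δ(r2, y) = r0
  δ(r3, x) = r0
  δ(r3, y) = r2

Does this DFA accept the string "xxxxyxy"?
Processing string "xxxxyxy":
  r0 --x--> r3
  r3 --x--> r0
  r0 --x--> r3
  r3 --x--> r0
  r0 --y--> r2
  r2 --x--> r0
  r0 --y--> r2
Final state: r2
Accept states: {r0, r1, r2}
Yes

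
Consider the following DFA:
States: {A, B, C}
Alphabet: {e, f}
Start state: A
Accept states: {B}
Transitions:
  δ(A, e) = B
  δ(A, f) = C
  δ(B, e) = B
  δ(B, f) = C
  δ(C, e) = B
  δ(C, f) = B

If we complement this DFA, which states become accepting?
Complement accept states = All states \ Original accept states
= {A, B, C} \ {B}
{A, C}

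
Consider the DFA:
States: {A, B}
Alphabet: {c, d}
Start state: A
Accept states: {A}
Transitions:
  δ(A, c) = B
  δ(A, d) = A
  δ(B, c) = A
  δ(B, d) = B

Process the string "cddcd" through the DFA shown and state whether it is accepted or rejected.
Processing string "cddcd":
  A --c--> B
  B --d--> B
  B --d--> B
  B --c--> A
  A --d--> A
Final state: A
Accept states: {A}
Yes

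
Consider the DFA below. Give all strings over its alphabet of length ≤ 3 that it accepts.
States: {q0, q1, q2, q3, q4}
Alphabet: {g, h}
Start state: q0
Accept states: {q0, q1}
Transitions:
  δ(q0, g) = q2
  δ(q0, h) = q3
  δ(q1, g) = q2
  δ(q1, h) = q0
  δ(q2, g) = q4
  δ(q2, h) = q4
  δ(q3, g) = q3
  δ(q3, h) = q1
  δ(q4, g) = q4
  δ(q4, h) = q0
ε, hh, ggh, ghh, hgh, hhh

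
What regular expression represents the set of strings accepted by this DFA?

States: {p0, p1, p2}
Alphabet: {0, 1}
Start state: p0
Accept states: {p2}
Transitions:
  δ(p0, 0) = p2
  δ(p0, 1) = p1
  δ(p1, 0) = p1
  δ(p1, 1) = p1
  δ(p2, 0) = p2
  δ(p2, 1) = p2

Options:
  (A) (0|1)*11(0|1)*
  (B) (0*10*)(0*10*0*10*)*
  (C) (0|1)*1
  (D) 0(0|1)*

Check each option against the DFA on short strings; one disagreement eliminates an option:
  (A) (0|1)*11(0|1)*: on '0' the DFA goes p0 → p2 and accepts (p2 ∈ Accept), but the regex does not match it → eliminate
  (B) (0*10*)(0*10*0*10*)*: on '0' the DFA goes p0 → p2 and accepts (p2 ∈ Accept), but the regex does not match it → eliminate
  (C) (0|1)*1: on '0' the DFA goes p0 → p2 and accepts (p2 ∈ Accept), but the regex does not match it → eliminate
  (D) 0(0|1)*: agrees with the DFA on every string of length ≤ 6
Only (D) is consistent with the DFA.
(D) 0(0|1)*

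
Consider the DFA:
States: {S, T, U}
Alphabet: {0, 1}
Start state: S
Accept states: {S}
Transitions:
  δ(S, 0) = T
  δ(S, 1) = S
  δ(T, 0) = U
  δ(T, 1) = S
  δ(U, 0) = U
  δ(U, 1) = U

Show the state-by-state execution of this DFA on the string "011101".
read '0': S → T
  read '1': T → S
  read '1': S → S
  read '1': S → S
  read '0': S → T
  read '1': T → S
S -> T -> S -> S -> S -> T -> S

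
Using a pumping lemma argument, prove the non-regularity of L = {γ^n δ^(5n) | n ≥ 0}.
Assume L is regular with pumping length p. Idea: pumping the γ-block breaks the 1:5 ratio.
Choose s = γ^p δ^(5p) (length 6p ≥ p). By the pumping lemma, s = xyz with |xy| ≤ p, |y| > 0, so y = γ^k with k ≥ 1. Then xy²z = γ^(p+k) δ^(5p). For this to be in L we would need 5p = 5(p+k), i.e. 5k = 0, contradicting k ≥ 1. So xy²z ∉ L.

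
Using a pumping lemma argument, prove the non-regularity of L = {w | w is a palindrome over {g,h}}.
Assume L is regular with pumping length p. Idea: pumping the leading g-block breaks the symmetry.
Choose s = g^p h g^p (a palindrome of length 2p+1 ≥ p). By the pumping lemma, s = xyz with |xy| ≤ p, |y| > 0, so y = g^k with k > 0 (xy lies entirely in the first g^p). Then xy²z = g^(p+k) h g^p, which is not a palindrome since p+k ≠ p.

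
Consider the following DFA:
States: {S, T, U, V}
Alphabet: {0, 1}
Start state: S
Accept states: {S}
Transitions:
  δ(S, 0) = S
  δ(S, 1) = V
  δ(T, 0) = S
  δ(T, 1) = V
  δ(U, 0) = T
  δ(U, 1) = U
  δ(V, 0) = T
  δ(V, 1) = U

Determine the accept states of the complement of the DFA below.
Complement accept states = All states \ Original accept states
= {S, T, U, V} \ {S}
{T, U, V}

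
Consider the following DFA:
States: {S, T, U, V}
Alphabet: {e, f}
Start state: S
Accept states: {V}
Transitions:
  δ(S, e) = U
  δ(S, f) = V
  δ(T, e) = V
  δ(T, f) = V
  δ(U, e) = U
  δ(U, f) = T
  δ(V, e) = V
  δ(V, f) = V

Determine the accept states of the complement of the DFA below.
Complement accept states = All states \ Original accept states
= {S, T, U, V} \ {V}
{S, T, U}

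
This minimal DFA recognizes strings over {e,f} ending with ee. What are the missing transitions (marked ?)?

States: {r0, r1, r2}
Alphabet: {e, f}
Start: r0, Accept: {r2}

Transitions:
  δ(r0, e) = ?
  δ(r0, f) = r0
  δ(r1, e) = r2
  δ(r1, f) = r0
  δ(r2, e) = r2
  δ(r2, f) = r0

From the language and accept set, identify what each state tracks — r0: last symbol not e; r1: one trailing e; r2: two trailing e's.
Each missing δ(q, a) is the state matching the new tracked value after reading a.
δ(r0, e) = r1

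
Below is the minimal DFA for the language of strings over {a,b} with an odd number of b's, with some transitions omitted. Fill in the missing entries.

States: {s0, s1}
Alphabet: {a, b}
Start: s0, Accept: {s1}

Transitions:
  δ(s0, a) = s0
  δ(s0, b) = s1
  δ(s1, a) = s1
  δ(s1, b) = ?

From the language and accept set, identify what each state tracks — s0: even number of b's so far; s1: odd number of b's so far.
Each missing δ(q, a) is the state matching the new tracked value after reading a.
δ(s1, b) = s0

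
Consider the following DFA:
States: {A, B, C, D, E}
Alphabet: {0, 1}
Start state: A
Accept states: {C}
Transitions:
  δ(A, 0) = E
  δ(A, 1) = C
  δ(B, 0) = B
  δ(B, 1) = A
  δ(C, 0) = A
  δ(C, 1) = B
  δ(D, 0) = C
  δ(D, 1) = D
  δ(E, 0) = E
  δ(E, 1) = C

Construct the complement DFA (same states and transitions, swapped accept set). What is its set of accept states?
Complement accept states = All states \ Original accept states
= {A, B, C, D, E} \ {C}
{A, B, D, E}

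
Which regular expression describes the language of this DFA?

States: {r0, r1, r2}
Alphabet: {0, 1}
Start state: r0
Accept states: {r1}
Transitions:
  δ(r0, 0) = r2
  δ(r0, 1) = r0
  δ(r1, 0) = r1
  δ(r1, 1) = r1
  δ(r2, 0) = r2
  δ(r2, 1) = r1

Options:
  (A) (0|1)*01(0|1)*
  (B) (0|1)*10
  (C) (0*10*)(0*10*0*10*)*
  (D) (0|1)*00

Check each option against the DFA on short strings; one disagreement eliminates an option:
  (A) (0|1)*01(0|1)*: agrees with the DFA on every string of length ≤ 6
  (B) (0|1)*10: on '01' the DFA goes r0 → r2 → r1 and accepts (r1 ∈ Accept), but the regex does not match it → eliminate
  (C) (0*10*)(0*10*0*10*)*: on '1' the DFA goes r0 → r0 and rejects (r0 ∉ Accept), but the regex matches it → eliminate
  (D) (0|1)*00: on '00' the DFA goes r0 → r2 → r2 and rejects (r2 ∉ Accept), but the regex matches it → eliminate
Only (A) is consistent with the DFA.
(A) (0|1)*01(0|1)*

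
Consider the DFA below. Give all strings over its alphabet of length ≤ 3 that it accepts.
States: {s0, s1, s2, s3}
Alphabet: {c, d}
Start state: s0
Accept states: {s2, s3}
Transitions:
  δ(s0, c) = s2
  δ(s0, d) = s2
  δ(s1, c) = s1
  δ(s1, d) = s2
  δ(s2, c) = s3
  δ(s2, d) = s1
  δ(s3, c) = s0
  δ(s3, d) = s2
c, d, cc, dc, ccd, cdd, dcd, ddd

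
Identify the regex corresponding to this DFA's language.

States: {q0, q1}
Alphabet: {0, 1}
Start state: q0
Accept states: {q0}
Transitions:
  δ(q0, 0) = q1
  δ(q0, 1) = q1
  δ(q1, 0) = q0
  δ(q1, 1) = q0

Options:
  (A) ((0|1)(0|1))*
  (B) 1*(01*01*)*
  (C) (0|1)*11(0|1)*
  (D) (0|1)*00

Check each option against the DFA on short strings; one disagreement eliminates an option:
  (A) ((0|1)(0|1))*: agrees with the DFA on every string of length ≤ 6
  (B) 1*(01*01*)*: on '1' the DFA goes q0 → q1 and rejects (q1 ∉ Accept), but the regex matches it → eliminate
  (C) (0|1)*11(0|1)*: on ε the DFA stays in q0 and accepts (q0 ∈ Accept), but the regex does not match it → eliminate
  (D) (0|1)*00: on ε the DFA stays in q0 and accepts (q0 ∈ Accept), but the regex does not match it → eliminate
Only (A) is consistent with the DFA.
(A) ((0|1)(0|1))*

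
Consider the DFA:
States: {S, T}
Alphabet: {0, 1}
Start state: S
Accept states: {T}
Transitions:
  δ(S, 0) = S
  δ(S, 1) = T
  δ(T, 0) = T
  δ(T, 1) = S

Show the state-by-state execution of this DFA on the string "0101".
read '0': S → S
  read '1': S → T
  read '0': T → T
  read '1': T → S
S -> S -> T -> T -> S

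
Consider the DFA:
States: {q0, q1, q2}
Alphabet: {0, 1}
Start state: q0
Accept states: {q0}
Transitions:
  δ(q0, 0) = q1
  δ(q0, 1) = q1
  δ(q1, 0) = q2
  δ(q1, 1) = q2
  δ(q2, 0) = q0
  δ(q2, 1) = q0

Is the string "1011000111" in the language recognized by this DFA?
Processing string "1011000111":
  q0 --1--> q1
  q1 --0--> q2
  q2 --1--> q0
  q0 --1--> q1
  q1 --0--> q2
  q2 --0--> q0
  q0 --0--> q1
  q1 --1--> q2
  q2 --1--> q0
  q0 --1--> q1
Final state: q1
Accept states: {q0}
No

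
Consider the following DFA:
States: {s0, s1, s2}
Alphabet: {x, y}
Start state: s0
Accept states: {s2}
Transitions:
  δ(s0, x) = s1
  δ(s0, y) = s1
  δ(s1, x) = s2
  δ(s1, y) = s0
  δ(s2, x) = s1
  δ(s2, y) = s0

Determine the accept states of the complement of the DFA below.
Complement accept states = All states \ Original accept states
= {s0, s1, s2} \ {s2}
{s0, s1}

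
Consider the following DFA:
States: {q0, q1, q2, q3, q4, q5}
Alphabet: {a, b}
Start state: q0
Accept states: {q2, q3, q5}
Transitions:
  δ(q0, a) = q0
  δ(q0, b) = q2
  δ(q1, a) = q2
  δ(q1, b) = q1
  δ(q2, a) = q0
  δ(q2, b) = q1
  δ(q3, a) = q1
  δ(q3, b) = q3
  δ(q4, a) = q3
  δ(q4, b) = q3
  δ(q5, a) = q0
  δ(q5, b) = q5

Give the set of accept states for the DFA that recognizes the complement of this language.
Complement accept states = All states \ Original accept states
= {q0, q1, q2, q3, q4, q5} \ {q2, q3, q5}
{q0, q1, q4}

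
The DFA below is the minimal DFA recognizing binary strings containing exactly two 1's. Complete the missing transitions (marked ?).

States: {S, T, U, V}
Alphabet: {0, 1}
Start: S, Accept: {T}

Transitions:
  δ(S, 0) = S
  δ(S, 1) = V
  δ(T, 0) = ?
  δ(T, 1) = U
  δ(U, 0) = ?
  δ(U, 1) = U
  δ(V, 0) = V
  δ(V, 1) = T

From the language and accept set, identify what each state tracks — S: zero 1's; T: two 1's; U: ≥ three 1's (dead); V: one 1.
Each missing δ(q, a) is the state matching the new tracked value after reading a.
δ(T, 0) = T; δ(U, 0) = U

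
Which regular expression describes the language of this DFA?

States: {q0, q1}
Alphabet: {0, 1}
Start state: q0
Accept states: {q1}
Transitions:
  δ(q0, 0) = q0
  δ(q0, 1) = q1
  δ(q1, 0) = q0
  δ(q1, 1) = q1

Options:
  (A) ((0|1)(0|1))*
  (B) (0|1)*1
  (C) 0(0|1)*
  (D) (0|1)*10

Check each option against the DFA on short strings; one disagreement eliminates an option:
  (A) ((0|1)(0|1))*: on ε the DFA stays in q0 and rejects (q0 ∉ Accept), but the regex matches it → eliminate
  (B) (0|1)*1: agrees with the DFA on every string of length ≤ 6
  (C) 0(0|1)*: on '0' the DFA goes q0 → q0 and rejects (q0 ∉ Accept), but the regex matches it → eliminate
  (D) (0|1)*10: on '1' the DFA goes q0 → q1 and accepts (q1 ∈ Accept), but the regex does not match it → eliminate
Only (B) is consistent with the DFA.
(B) (0|1)*1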